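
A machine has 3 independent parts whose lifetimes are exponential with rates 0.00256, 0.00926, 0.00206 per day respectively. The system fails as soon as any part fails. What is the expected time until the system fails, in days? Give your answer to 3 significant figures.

The time to first failure is exponential with rate Σλ = 0.00256 + 0.00926 + 0.00206 = 0.01388.
E[min] = 1/Σλ = 1/0.01388 = 72.0461 days.

72.0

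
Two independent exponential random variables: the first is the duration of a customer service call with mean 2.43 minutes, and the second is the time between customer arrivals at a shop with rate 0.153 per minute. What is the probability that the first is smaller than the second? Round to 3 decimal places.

0.729

λ_1 = 1/2.43 = 0.411523, λ_2 = 0.153.
For independent exponentials, P(the first < the second) = λ_1/(λ_1+λ_2) = 0.411523/0.564523 ≈ 0.729.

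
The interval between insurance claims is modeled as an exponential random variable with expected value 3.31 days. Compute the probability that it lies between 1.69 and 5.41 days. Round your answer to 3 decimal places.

The rate is λ = 1/3.31 = 0.302115 per day.
P(1.69 < X < 5.41) = e^(−λ·1.69) − e^(−λ·5.41) = 0.60015 − 0.19506 ≈ 0.405.

0.405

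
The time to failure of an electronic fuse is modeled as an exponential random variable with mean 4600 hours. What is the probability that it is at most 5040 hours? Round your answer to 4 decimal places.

0.6657

The rate is λ = 1/4600 = 0.000217391 per hour.
P(X ≤ 5040) = 1 − e^(−λ·5040) = 1 − e^(−1.0957) ≈ 0.6657.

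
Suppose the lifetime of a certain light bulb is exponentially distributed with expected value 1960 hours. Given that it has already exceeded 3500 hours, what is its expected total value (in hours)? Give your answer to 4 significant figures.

5460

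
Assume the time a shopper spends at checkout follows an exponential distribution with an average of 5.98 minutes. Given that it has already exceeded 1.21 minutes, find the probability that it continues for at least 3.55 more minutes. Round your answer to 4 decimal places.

The rate is λ = 1/5.98 = 0.167224 per minute.
By the memoryless property, P(X > 1.21+3.55 | X > 1.21) = P(X > 3.55).
P(X > 3.55) = e^(−0.59365) ≈ 0.5523.

0.5523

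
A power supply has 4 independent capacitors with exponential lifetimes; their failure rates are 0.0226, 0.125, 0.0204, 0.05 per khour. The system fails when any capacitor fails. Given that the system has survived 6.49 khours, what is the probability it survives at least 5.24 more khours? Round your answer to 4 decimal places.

Time to first failure ~ Exp(Σλ) with Σλ = 0.218.
By memorylessness, P(T > 6.49+5.24 | T > 6.49) = P(T > 5.24) = e^(−0.218·5.24) ≈ 0.3191.

0.3191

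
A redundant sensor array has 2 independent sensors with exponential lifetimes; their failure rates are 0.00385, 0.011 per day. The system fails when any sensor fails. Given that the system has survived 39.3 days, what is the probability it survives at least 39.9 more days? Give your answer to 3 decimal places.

0.553

Time to first failure ~ Exp(Σλ) with Σλ = 0.01485.
By memorylessness, P(T > 39.3+39.9 | T > 39.3) = P(T > 39.9) = e^(−0.01485·39.9) ≈ 0.553.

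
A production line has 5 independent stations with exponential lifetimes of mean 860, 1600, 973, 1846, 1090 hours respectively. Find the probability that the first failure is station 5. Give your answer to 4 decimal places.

0.2146

Rates: λ_i = 1/mean_i → 0.00116279, 0.000625, 0.00102775, 0.000541712, 0.000917431; Σλ = 0.00427468.
P(station 5 first) = λ_5/Σλ = 0.000917431/0.00427468 ≈ 0.2146.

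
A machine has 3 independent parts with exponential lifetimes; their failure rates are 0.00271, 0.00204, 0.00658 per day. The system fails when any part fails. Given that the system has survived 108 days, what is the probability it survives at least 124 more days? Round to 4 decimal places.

Time to first failure ~ Exp(Σλ) with Σλ = 0.01133.
By memorylessness, P(T > 108+124 | T > 108) = P(T > 124) = e^(−0.01133·124) ≈ 0.2454.

0.2454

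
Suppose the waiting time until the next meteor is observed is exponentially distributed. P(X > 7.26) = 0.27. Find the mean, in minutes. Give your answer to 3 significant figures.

5.54

e^(−λ·7.26) = 0.27 ⇒ λ = −ln(0.27)/7.26 = 0.180349.
Mean = 1/λ = 5.54481 minutes.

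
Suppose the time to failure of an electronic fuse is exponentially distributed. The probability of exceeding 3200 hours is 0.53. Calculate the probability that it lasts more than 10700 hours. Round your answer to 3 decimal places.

0.120

e^(−λ·3200) = 0.53 ⇒ λ = −ln(0.53)/3200 = 0.000198399.
P(X > 10700) = e^(−0.000198399·10700) = e^(−2.1229) ≈ 0.120.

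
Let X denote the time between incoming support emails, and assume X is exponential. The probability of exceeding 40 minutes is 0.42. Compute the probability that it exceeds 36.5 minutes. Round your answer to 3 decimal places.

e^(−λ·40) = 0.42 ⇒ λ = −ln(0.42)/40 = 0.0216875.
P(X > 36.5) = e^(−0.0216875·36.5) = e^(−0.79159) ≈ 0.453.

0.453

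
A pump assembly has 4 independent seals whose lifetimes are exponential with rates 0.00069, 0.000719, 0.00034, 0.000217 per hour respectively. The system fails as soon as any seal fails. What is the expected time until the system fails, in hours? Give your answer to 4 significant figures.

508.6

The time to first failure is exponential with rate Σλ = 0.00069 + 0.000719 + 0.00034 + 0.000217 = 0.001966.
E[min] = 1/Σλ = 1/0.001966 = 508.647 hours.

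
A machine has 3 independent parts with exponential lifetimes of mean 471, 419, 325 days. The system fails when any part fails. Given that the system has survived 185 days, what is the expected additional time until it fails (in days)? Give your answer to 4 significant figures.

131.8

First-failure rate Σλ = 1/471 + 1/419 + 1/325 = 0.0075867.
By memorylessness the expected residual is 1/Σλ = 131.81 days, regardless of the 185 already elapsed.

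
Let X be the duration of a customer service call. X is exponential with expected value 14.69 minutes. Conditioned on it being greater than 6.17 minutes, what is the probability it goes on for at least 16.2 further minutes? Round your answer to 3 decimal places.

0.332

The rate is λ = 1/14.69 = 0.0680735 per minute.
By the memoryless property, P(X > 6.17+16.2 | X > 6.17) = P(X > 16.2).
P(X > 16.2) = e^(−1.1028) ≈ 0.332.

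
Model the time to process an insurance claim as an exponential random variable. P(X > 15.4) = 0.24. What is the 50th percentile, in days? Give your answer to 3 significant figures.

e^(−λ·15.4) = 0.24 ⇒ λ = −ln(0.24)/15.4 = 0.0926699.
50th percentile: 1 − e^(−λt) = 0.5, t = −ln(0.5)/λ = 7.47975 days.

7.48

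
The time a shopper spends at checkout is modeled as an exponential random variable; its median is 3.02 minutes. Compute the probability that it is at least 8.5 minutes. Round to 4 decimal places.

For an exponential, median = ln(2)/λ, so λ = ln 2 / 3.02 = 0.229519 per minute.
P(X > 8.5) = e^(−λ·8.5) = e^(−1.9509) ≈ 0.1421.

0.1421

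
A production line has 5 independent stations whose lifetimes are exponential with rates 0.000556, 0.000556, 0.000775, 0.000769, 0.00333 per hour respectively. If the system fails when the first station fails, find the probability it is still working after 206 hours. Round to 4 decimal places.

0.2914

The time to first failure is exponential with rate Σλ = 0.000556 + 0.000556 + 0.000775 + 0.000769 + 0.00333 = 0.005986.
P(min > 206) = e^(−0.005986·206) = e^(−1.2331) ≈ 0.2914.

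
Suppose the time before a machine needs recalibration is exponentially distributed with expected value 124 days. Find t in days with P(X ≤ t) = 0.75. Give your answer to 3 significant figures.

172

The rate is λ = 1/124 = 0.00806452 per day.
Set 1 − e^(−λt) = 0.75, so t = −ln(0.25)/λ = 1.3863/0.00806452 ≈ 171.901 days.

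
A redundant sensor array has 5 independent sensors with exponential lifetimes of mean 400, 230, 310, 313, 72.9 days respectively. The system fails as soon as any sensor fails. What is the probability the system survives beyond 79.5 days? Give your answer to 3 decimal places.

The first failure time is exponential with rate Σλ_i = 1/400 + 1/230 + 1/310 + 1/313 + 1/72.9 = 0.0269859 per day.
P(min > 79.5) = e^(−0.0269859·79.5) = e^(−2.1454) ≈ 0.117.

0.117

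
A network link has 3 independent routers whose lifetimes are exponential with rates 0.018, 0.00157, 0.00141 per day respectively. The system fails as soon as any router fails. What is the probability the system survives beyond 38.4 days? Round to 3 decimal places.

0.447

The time to first failure is exponential with rate Σλ = 0.018 + 0.00157 + 0.00141 = 0.02098.
P(min > 38.4) = e^(−0.02098·38.4) = e^(−0.80563) ≈ 0.447.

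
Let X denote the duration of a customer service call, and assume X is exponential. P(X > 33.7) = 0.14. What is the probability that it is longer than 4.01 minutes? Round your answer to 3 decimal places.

0.791

e^(−λ·33.7) = 0.14 ⇒ λ = −ln(0.14)/33.7 = 0.0583416.
P(X > 4.01) = e^(−0.0583416·4.01) = e^(−0.23395) ≈ 0.791.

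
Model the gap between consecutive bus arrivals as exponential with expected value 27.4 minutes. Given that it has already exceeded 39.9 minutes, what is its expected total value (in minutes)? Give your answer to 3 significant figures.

The rate is λ = 1/27.4 = 0.0364964 per minute.
By memorylessness, E[X | X > 39.9] = 39.9 + 1/λ = 39.9 + 27.4 = 67.3 minutes.

67.3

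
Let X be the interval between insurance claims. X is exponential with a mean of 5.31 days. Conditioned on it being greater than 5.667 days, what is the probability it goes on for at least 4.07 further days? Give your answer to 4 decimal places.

0.4646

The rate is λ = 1/5.31 = 0.188324 per day.
By the memoryless property, P(X > 5.667+4.07 | X > 5.667) = P(X > 4.07).
P(X > 4.07) = e^(−0.76648) ≈ 0.4646.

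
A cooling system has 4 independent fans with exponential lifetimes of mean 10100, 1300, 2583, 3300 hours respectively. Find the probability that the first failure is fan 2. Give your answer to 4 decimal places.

Rates: λ_i = 1/mean_i → 0.0000990099, 0.000769231, 0.000387147, 0.00030303; Σλ = 0.00155842.
P(fan 2 first) = λ_2/Σλ = 0.000769231/0.00155842 ≈ 0.4936.

0.4936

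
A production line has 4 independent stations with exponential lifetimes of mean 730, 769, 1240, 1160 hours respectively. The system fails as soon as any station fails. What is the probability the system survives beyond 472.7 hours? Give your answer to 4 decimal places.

0.1286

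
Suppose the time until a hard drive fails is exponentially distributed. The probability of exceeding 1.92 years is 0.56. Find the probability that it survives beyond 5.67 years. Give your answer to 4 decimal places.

0.1805

e^(−λ·1.92) = 0.56 ⇒ λ = −ln(0.56)/1.92 = 0.301989.
P(X > 5.67) = e^(−0.301989·5.67) = e^(−1.7123) ≈ 0.1805.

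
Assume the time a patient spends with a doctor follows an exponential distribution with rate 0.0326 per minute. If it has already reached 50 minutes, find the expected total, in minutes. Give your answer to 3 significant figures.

80.7

By memorylessness, E[X | X > 50] = 50 + 1/λ = 50 + 30.6748 = 80.6748 minutes.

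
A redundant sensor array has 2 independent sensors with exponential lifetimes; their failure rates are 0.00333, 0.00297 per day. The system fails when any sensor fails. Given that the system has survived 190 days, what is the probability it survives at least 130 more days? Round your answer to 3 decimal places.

Time to first failure ~ Exp(Σλ) with Σλ = 0.0063.
By memorylessness, P(T > 190+130 | T > 190) = P(T > 130) = e^(−0.0063·130) ≈ 0.441.

0.441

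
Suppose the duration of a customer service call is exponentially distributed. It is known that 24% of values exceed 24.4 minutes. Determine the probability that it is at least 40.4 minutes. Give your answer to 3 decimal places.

0.094

e^(−λ·24.4) = 0.24 ⇒ λ = −ln(0.24)/24.4 = 0.0584884.
P(X > 40.4) = e^(−0.0584884·40.4) = e^(−2.3629) ≈ 0.094.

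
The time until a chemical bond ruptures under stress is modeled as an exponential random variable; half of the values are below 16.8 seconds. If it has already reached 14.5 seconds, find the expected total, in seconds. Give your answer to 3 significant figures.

38.7

For an exponential, median = ln(2)/λ, so λ = ln 2 / 16.8 = 0.0412588 per second.
By memorylessness, E[X | X > 14.5] = 14.5 + 1/λ = 14.5 + 24.2373 = 38.7373 seconds.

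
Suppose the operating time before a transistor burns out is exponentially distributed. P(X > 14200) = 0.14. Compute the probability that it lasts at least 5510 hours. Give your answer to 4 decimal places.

0.4663

e^(−λ·14200) = 0.14 ⇒ λ = −ln(0.14)/14200 = 0.000138459.
P(X > 5510) = e^(−0.000138459·5510) = e^(−0.76291) ≈ 0.4663.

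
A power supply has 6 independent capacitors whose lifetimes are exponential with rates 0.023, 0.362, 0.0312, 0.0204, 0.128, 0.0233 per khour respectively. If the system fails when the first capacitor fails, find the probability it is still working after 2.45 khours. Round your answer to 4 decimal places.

The time to first failure is exponential with rate Σλ = 0.023 + 0.362 + 0.0312 + 0.0204 + 0.128 + 0.0233 = 0.5879.
P(min > 2.45) = e^(−0.5879·2.45) = e^(−1.4404) ≈ 0.2368.

0.2368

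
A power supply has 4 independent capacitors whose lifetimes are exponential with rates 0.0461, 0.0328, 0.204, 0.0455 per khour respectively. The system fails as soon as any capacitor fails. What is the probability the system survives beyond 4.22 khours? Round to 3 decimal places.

The time to first failure is exponential with rate Σλ = 0.0461 + 0.0328 + 0.204 + 0.0455 = 0.3284.
P(min > 4.22) = e^(−0.3284·4.22) = e^(−1.3858) ≈ 0.250.

0.250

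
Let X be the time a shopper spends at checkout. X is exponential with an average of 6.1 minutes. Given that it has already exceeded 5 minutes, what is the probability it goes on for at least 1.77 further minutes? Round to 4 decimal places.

0.7481

The rate is λ = 1/6.1 = 0.163934 per minute.
The exponential is memoryless, so the remaining time is again Exp(λ): the condition X > 5 is irrelevant.
P(X > 1.77) = e^(−0.29016) ≈ 0.7481.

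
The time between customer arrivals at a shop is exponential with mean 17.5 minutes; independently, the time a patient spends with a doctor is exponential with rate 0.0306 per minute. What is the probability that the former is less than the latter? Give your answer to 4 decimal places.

0.6513

λ_1 = 1/17.5 = 0.0571429, λ_2 = 0.0306.
For independent exponentials, P(the former < the latter) = λ_1/(λ_1+λ_2) = 0.0571429/0.0877429 ≈ 0.6513.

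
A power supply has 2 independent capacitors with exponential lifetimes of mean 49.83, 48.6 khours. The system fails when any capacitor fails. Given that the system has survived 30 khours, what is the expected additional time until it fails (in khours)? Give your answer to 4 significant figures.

24.60

First-failure rate Σλ = 1/49.83 + 1/48.6 = 0.0406444.
By memorylessness the expected residual is 1/Σλ = 24.6037 khours, regardless of the 30 already elapsed.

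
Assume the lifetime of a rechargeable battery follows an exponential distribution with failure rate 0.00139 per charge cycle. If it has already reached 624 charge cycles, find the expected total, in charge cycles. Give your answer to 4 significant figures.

1343

By memorylessness, E[X | X > 624] = 624 + 1/λ = 624 + 719.424 = 1343.42 charge cycles.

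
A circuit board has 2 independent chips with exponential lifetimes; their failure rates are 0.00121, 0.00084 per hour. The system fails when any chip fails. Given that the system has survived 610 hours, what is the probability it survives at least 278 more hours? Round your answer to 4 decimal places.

0.5656

Time to first failure ~ Exp(Σλ) with Σλ = 0.00205.
By memorylessness, P(T > 610+278 | T > 610) = P(T > 278) = e^(−0.00205·278) ≈ 0.5656.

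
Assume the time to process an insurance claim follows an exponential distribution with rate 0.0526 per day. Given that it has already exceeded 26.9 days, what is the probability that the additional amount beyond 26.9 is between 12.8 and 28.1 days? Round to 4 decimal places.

0.2820

Memoryless: the residual past 26.9 is again Exp(λ).
P(12.8 < residual < 28.1) = e^(−λ·12.8) − e^(−λ·28.1) = 0.51003 − 0.22808 ≈ 0.2820.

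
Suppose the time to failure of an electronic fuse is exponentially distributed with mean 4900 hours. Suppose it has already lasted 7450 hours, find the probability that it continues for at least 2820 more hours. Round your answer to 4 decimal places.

0.5624

The rate is λ = 1/4900 = 0.000204082 per hour.
By the memoryless property, P(X > 7450+2820 | X > 7450) = P(X > 2820).
P(X > 2820) = e^(−0.57551) ≈ 0.5624.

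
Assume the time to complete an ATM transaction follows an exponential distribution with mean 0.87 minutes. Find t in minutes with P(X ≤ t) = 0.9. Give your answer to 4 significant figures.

The rate is λ = 1/0.87 = 1.14943 per minute.
Set 1 − e^(−λt) = 0.9, so t = −ln(0.1)/λ = 2.3026/1.14943 ≈ 2.00325 minutes.

2.003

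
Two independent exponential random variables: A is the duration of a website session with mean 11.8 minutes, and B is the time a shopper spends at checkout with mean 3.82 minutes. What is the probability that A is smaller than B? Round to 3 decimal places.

λ_1 = 1/11.8 = 0.0847458, λ_2 = 1/3.82 = 0.26178.
For independent exponentials, P(A < B) = λ_1/(λ_1+λ_2) = 0.0847458/0.346526 ≈ 0.245.

0.245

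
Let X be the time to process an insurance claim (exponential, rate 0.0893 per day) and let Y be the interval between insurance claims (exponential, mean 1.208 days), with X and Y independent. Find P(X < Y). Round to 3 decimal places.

λ_1 = 0.0893, λ_2 = 1/1.208 = 0.827815.
For independent exponentials, P(X < Y) = λ_1/(λ_1+λ_2) = 0.0893/0.917115 ≈ 0.097.

0.097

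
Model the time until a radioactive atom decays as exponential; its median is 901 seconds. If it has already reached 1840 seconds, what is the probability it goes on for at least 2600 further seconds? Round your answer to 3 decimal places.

0.135

For an exponential, median = ln(2)/λ, so λ = ln 2 / 901 = 0.000769309 per second.
P(X > s+t | X > s) = e^(−λ(s+t))/e^(−λs) = e^(−λt), independent of s = 1840.
P(X > 2600) = e^(−2.0002) ≈ 0.135.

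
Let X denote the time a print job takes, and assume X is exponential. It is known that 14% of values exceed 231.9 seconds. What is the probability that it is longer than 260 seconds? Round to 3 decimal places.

0.110

e^(−λ·231.9) = 0.14 ⇒ λ = −ln(0.14)/231.9 = 0.00847828.
P(X > 260) = e^(−0.00847828·260) = e^(−2.2044) ≈ 0.110.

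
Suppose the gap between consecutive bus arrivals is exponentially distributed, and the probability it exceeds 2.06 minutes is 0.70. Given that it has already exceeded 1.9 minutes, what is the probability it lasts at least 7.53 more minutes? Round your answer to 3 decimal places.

0.272

From e^(−λ·2.06) = 0.70, λ = −ln(0.70)/2.06 = 0.173143.
Memoryless: P(X > 1.9+7.53 | X > 1.9) = P(X > 7.53) = e^(−0.173143·7.53) ≈ 0.272.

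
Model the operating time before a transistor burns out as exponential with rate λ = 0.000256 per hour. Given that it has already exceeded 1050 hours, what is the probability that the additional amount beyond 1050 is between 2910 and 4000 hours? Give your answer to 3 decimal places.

0.116

Memoryless: the residual past 1050 is again Exp(λ).
P(2910 < residual < 4000) = e^(−λ·2910) − e^(−λ·4000) = 0.47475 − 0.35916 ≈ 0.116.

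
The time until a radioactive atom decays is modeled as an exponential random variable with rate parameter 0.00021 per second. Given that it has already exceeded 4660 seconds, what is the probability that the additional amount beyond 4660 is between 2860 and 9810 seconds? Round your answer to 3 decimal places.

0.421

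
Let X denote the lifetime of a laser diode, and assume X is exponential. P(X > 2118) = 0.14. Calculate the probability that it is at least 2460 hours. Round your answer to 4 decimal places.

e^(−λ·2118) = 0.14 ⇒ λ = −ln(0.14)/2118 = 0.000928287.
P(X > 2460) = e^(−0.000928287·2460) = e^(−2.2836) ≈ 0.1019.

0.1019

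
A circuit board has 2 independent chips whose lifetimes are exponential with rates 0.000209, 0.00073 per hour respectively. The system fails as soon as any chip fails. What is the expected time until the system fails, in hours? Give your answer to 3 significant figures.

1060

The time to first failure is exponential with rate Σλ = 0.000209 + 0.00073 = 0.000939.
E[min] = 1/Σλ = 1/0.000939 = 1064.96 hours.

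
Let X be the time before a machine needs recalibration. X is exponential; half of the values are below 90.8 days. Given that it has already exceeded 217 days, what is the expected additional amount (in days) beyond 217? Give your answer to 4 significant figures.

For an exponential, median = ln(2)/λ, so λ = ln 2 / 90.8 = 0.00763378 per day.
By memorylessness, the remaining amount past any threshold is again Exp(λ) with mean 1/λ = 130.997 days.

131.0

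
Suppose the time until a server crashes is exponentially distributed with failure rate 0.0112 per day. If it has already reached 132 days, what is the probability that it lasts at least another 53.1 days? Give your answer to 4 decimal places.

By the memoryless property, P(X > 132+53.1 | X > 132) = P(X > 53.1).
P(X > 53.1) = e^(−0.59472) ≈ 0.5517.

0.5517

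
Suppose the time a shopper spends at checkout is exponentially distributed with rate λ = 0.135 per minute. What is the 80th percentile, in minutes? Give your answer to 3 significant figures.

Set 1 − e^(−λt) = 0.8, so t = −ln(0.2)/λ = 1.6094/0.135 ≈ 11.9218 minutes.

11.9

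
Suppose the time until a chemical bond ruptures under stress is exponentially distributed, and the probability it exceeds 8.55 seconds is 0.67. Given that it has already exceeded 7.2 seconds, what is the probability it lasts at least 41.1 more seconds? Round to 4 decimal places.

From e^(−λ·8.55) = 0.67, λ = −ln(0.67)/8.55 = 0.0468395.
Memoryless: P(X > 7.2+41.1 | X > 7.2) = P(X > 41.1) = e^(−0.0468395·41.1) ≈ 0.1459.

0.1459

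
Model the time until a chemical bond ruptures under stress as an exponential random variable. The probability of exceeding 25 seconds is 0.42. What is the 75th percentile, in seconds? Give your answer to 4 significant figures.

39.95

e^(−λ·25) = 0.42 ⇒ λ = −ln(0.42)/25 = 0.0347.
75th percentile: 1 − e^(−λt) = 0.75, t = −ln(0.25)/λ = 39.9508 seconds.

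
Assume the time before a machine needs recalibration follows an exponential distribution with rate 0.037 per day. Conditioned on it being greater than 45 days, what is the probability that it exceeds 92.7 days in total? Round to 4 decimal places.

0.1712

By the memoryless property, P(X > 45+47.7 | X > 45) = P(X > 47.7).
P(X > 47.7) = e^(−1.7649) ≈ 0.1712.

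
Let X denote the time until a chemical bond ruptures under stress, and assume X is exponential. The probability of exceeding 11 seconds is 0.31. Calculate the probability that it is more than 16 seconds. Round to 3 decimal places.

0.182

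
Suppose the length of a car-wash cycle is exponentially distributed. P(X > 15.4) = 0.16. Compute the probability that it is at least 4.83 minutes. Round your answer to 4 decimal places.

0.5628

e^(−λ·15.4) = 0.16 ⇒ λ = −ln(0.16)/15.4 = 0.118999.
P(X > 4.83) = e^(−0.118999·4.83) = e^(−0.57476) ≈ 0.5628.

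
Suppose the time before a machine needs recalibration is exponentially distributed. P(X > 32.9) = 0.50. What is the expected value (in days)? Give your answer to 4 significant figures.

47.46

e^(−λ·32.9) = 0.50 ⇒ λ = −ln(0.50)/32.9 = 0.0210683.
Mean = 1/λ = 47.4647 days.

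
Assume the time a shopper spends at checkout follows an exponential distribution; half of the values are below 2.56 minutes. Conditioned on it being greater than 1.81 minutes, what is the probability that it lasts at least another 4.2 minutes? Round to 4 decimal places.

For an exponential, median = ln(2)/λ, so λ = ln 2 / 2.56 = 0.270761 per minute.
By the memoryless property, P(X > 1.81+4.2 | X > 1.81) = P(X > 4.2).
P(X > 4.2) = e^(−1.1372) ≈ 0.3207.

0.3207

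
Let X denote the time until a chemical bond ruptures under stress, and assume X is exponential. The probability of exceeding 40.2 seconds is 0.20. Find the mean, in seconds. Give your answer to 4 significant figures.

e^(−λ·40.2) = 0.20 ⇒ λ = −ln(0.20)/40.2 = 0.0400358.
Mean = 1/λ = 24.9777 seconds.

24.98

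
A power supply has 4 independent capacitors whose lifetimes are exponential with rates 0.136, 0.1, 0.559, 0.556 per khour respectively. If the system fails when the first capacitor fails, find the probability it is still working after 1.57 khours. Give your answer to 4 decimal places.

The time to first failure is exponential with rate Σλ = 0.136 + 0.1 + 0.559 + 0.556 = 1.351.
P(min > 1.57) = e^(−1.351·1.57) = e^(−2.1211) ≈ 0.1199.

0.1199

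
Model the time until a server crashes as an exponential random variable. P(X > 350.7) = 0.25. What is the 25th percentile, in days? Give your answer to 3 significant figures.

72.8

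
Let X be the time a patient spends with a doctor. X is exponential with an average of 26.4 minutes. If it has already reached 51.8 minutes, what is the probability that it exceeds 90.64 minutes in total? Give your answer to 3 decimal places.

0.230

The rate is λ = 1/26.4 = 0.0378788 per minute.
P(X > s+t | X > s) = e^(−λ(s+t))/e^(−λs) = e^(−λt), independent of s = 51.8.
P(X > 38.84) = e^(−1.4712) ≈ 0.230.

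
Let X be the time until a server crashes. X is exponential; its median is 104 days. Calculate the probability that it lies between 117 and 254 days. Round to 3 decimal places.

0.275

For an exponential, median = ln(2)/λ, so λ = ln 2 / 104 = 0.00666488 per day.
P(117 < X < 254) = e^(−λ·117) − e^(−λ·254) = 0.45850 − 0.18399 ≈ 0.275.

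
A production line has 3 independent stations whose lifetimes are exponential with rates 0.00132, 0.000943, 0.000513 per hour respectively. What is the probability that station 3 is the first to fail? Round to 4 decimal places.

The time to first failure is exponential with rate Σλ = 0.00132 + 0.000943 + 0.000513 = 0.002776.
P(station 3 first) = λ_3/Σλ = 0.000513/0.002776 ≈ 0.1848.

0.1848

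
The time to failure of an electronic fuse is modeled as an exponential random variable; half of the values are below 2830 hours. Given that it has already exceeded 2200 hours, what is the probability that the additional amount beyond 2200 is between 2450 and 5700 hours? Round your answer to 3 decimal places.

0.301

For an exponential, median = ln(2)/λ, so λ = ln 2 / 2830 = 0.000244928 per hour.
Memoryless: the residual past 2200 is again Exp(λ).
P(2450 < residual < 5700) = e^(−λ·2450) − e^(−λ·5700) = 0.54877 − 0.24756 ≈ 0.301.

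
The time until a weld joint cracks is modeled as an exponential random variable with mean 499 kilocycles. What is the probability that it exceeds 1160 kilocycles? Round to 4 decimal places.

0.0978

The rate is λ = 1/499 = 0.00200401 per kilocycle.
P(X > 1160) = e^(−λ·1160) = e^(−2.3246) ≈ 0.0978.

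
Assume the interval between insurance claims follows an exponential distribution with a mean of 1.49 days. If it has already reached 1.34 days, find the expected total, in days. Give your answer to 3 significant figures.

2.83

The rate is λ = 1/1.49 = 0.671141 per day.
By memorylessness, E[X | X > 1.34] = 1.34 + 1/λ = 1.34 + 1.49 = 2.83 days.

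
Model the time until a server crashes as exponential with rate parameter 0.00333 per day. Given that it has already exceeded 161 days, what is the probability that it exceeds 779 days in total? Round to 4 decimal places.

By the memoryless property, P(X > 161+618 | X > 161) = P(X > 618).
P(X > 618) = e^(−2.0579) ≈ 0.1277.

0.1277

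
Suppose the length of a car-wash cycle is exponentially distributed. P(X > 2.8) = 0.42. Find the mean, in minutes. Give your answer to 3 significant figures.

3.23

e^(−λ·2.8) = 0.42 ⇒ λ = −ln(0.42)/2.8 = 0.309822.
Mean = 1/λ = 3.22766 minutes.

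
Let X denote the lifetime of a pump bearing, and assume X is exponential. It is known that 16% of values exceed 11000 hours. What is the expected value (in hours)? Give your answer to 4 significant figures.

6002

e^(−λ·11000) = 0.16 ⇒ λ = −ln(0.16)/11000 = 0.000166598.
Mean = 1/λ = 6002.46 hours.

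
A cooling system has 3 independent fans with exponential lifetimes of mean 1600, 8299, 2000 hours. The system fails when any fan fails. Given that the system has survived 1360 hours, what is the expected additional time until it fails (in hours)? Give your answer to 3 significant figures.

First-failure rate Σλ = 1/1600 + 1/8299 + 1/2000 = 0.0012455.
By memorylessness the expected residual is 1/Σλ = 802.893 hours, regardless of the 1360 already elapsed.

803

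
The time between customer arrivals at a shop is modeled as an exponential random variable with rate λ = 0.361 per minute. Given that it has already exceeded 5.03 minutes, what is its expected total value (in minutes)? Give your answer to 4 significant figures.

7.800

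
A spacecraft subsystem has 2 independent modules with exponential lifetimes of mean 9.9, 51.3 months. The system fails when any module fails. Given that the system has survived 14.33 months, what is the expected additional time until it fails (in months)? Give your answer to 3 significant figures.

8.30

First-failure rate Σλ = 1/9.9 + 1/51.3 = 0.120503.
By memorylessness the expected residual is 1/Σλ = 8.29853 months, regardless of the 14.33 already elapsed.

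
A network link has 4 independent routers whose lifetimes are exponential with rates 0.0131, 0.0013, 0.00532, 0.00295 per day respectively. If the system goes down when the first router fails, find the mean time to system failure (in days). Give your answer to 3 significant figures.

The time to first failure is exponential with rate Σλ = 0.0131 + 0.0013 + 0.00532 + 0.00295 = 0.02267.
E[min] = 1/Σλ = 1/0.02267 = 44.1112 days.

44.1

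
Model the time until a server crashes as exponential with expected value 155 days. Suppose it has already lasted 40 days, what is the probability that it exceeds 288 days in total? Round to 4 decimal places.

0.2019

The rate is λ = 1/155 = 0.00645161 per day.
By the memoryless property, P(X > 40+248 | X > 40) = P(X > 248).
P(X > 248) = e^(−1.6) ≈ 0.2019.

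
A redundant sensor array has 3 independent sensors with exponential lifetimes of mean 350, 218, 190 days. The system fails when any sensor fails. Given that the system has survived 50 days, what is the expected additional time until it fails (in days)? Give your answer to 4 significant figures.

First-failure rate Σλ = 1/350 + 1/218 + 1/190 = 0.0127075.
By memorylessness the expected residual is 1/Σλ = 78.694 days, regardless of the 50 already elapsed.

78.69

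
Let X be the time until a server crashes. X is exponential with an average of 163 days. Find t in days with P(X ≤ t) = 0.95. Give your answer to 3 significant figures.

488

The rate is λ = 1/163 = 0.00613497 per day.
Set 1 − e^(−λt) = 0.95, so t = −ln(0.05)/λ = 2.9957/0.00613497 ≈ 488.304 days.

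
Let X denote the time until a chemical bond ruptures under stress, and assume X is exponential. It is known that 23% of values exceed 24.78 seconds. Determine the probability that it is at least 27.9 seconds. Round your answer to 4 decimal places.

0.1911

e^(−λ·24.78) = 0.23 ⇒ λ = −ln(0.23)/24.78 = 0.059309.
P(X > 27.9) = e^(−0.059309·27.9) = e^(−1.6547) ≈ 0.1911.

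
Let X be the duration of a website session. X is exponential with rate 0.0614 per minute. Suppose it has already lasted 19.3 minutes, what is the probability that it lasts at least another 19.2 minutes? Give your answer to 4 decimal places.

0.3076

P(X > s+t | X > s) = e^(−λ(s+t))/e^(−λs) = e^(−λt), independent of s = 19.3.
P(X > 19.2) = e^(−1.1789) ≈ 0.3076.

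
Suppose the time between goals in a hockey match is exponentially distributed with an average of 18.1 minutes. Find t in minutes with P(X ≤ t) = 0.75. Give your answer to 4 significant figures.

The rate is λ = 1/18.1 = 0.0552486 per minute.
Set 1 − e^(−λt) = 0.75, so t = −ln(0.25)/λ = 1.3863/0.0552486 ≈ 25.0919 minutes.

25.09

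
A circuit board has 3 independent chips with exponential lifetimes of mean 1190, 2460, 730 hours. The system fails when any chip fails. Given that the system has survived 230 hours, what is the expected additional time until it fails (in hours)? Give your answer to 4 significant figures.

382.2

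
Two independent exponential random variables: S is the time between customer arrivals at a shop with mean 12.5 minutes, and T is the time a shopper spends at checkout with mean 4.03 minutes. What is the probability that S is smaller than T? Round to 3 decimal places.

λ_1 = 1/12.5 = 0.08, λ_2 = 1/4.03 = 0.248139.
For independent exponentials, P(S < T) = λ_1/(λ_1+λ_2) = 0.08/0.328139 ≈ 0.244.

0.244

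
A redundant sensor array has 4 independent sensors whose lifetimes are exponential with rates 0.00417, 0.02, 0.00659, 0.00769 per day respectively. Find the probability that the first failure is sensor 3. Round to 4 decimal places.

0.1714

The time to first failure is exponential with rate Σλ = 0.00417 + 0.02 + 0.00659 + 0.00769 = 0.03845.
P(sensor 3 first) = λ_3/Σλ = 0.00659/0.03845 ≈ 0.1714.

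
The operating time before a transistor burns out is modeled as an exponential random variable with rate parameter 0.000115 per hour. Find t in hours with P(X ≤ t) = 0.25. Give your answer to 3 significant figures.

Set 1 − e^(−λt) = 0.25, so t = −ln(0.75)/λ = 0.28768/0.000115 ≈ 2501.58 hours.

2500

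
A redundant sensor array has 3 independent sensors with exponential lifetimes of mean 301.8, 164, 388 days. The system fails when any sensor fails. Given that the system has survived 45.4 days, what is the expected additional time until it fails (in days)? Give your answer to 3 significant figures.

83.4

First-failure rate Σλ = 1/301.8 + 1/164 + 1/388 = 0.0119883.
By memorylessness the expected residual is 1/Σλ = 83.4144 days, regardless of the 45.4 already elapsed.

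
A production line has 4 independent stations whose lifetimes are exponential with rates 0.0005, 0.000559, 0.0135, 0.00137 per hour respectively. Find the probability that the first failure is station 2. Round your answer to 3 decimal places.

The time to first failure is exponential with rate Σλ = 0.0005 + 0.000559 + 0.0135 + 0.00137 = 0.015929.
P(station 2 first) = λ_2/Σλ = 0.000559/0.015929 ≈ 0.035.

0.035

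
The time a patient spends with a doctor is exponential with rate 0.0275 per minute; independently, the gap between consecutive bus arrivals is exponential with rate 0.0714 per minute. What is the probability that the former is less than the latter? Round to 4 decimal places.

λ_1 = 0.0275, λ_2 = 0.0714.
For independent exponentials, P(the former < the latter) = λ_1/(λ_1+λ_2) = 0.0275/0.0989 ≈ 0.2781.

0.2781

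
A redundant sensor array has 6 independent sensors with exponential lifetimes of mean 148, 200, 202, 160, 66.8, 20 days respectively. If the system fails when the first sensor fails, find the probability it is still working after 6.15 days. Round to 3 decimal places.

0.582

The first failure time is exponential with rate Σλ_i = 1/148 + 1/200 + 1/202 + 1/160 + 1/66.8 + 1/20 = 0.0879273 per day.
P(min > 6.15) = e^(−0.0879273·6.15) = e^(−0.54075) ≈ 0.582.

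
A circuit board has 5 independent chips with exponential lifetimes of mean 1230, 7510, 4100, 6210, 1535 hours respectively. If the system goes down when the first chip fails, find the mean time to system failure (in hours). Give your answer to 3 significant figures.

The first failure time is exponential with rate Σλ_i = 1/1230 + 1/7510 + 1/4100 + 1/6210 + 1/1535 = 0.00200256 per hour.
E[min] = 1/Σλ = 1/0.00200256 = 499.36 hours.

499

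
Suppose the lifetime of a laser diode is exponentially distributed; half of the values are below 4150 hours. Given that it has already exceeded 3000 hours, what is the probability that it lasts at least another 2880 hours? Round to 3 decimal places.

0.618

For an exponential, median = ln(2)/λ, so λ = ln 2 / 4150 = 0.000167023 per hour.
By the memoryless property, P(X > 3000+2880 | X > 3000) = P(X > 2880).
P(X > 2880) = e^(−0.48103) ≈ 0.618.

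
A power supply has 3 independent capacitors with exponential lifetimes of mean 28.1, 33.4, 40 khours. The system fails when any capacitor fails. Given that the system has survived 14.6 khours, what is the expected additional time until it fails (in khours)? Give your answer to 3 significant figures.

First-failure rate Σλ = 1/28.1 + 1/33.4 + 1/40 = 0.0905273.
By memorylessness the expected residual is 1/Σλ = 11.0464 khours, regardless of the 14.6 already elapsed.

11.0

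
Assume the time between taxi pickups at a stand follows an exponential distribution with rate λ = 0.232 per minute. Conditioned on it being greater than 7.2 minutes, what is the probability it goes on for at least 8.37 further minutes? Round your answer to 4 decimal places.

P(X > s+t | X > s) = e^(−λ(s+t))/e^(−λs) = e^(−λt), independent of s = 7.2.
P(X > 8.37) = e^(−1.9418) ≈ 0.1434.

0.1434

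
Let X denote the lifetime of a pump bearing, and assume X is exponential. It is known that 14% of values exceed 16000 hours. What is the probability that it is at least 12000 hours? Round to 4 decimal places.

e^(−λ·16000) = 0.14 ⇒ λ = −ln(0.14)/16000 = 0.000122882.
P(X > 12000) = e^(−0.000122882·12000) = e^(−1.4746) ≈ 0.2289.

0.2289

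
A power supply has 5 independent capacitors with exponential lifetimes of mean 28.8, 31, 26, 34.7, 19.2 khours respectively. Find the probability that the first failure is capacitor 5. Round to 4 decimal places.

0.2795

Rates: λ_i = 1/mean_i → 0.0347222, 0.0322581, 0.0384615, 0.0288184, 0.0520833; Σλ = 0.186344.
P(capacitor 5 first) = λ_5/Σλ = 0.0520833/0.186344 ≈ 0.2795.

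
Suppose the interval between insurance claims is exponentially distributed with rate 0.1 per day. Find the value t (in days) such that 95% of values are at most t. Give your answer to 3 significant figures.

Set 1 − e^(−λt) = 0.95, so t = −ln(0.05)/λ = 2.9957/0.1 ≈ 29.9573 days.

30.0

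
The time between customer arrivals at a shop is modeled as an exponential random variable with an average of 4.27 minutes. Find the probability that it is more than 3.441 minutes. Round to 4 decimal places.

0.4467

The rate is λ = 1/4.27 = 0.234192 per minute.
P(X > 3.441) = e^(−λ·3.441) = e^(−0.80585) ≈ 0.4467.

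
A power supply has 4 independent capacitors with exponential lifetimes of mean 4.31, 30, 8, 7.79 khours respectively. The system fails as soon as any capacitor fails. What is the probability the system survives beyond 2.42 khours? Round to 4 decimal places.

The first failure time is exponential with rate Σλ_i = 1/4.31 + 1/30 + 1/8 + 1/7.79 = 0.518722 per khour.
P(min > 2.42) = e^(−0.518722·2.42) = e^(−1.2553) ≈ 0.2850.

0.2850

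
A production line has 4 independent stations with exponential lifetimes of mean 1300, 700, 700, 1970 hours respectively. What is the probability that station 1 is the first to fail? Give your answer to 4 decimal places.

0.1861

Rates: λ_i = 1/mean_i → 0.000769231, 0.00142857, 0.00142857, 0.000507614; Σλ = 0.00413399.
P(station 1 first) = λ_1/Σλ = 0.000769231/0.00413399 ≈ 0.1861.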